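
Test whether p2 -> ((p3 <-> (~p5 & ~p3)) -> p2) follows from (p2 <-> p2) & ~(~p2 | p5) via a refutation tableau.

Yes

Initial set: {((p2 <-> p2) & ~(~p2 | p5)); ~(p2 -> ((p3 <-> (~p5 & ~p3)) -> p2))}.
((p2 <-> p2) & ~(~p2 | p5)): α-rule — add (p2 <-> p2), ~(~p2 | p5).
~(p2 -> ((p3 <-> (~p5 & ~p3)) -> p2)): α-rule — add p2, ~((p3 <-> (~p5 & ~p3)) -> p2).
~(~p2 | p5): α-rule — add ~~p2, ~p5.
~((p3 <-> (~p5 & ~p3)) -> p2): α-rule — add (p3 <-> (~p5 & ~p3)), ~p2.
× closes — contains both p2 and ~p2.
All 1 branch closes.
Every branch closed, so the premises entail the conclusion.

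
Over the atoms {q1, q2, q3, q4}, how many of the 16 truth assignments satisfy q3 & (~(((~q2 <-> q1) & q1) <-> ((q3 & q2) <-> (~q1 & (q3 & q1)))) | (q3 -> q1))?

6

Initial set: {(q3 & (~(((~q2 <-> q1) & q1) <-> ((q3 & q2) <-> (~q1 & (q3 & q1)))) | (q3 -> q1)))}.
(q3 & (~(((~q2 <-> q1) & q1) <-> ((q3 & q2) <-> (~q1 & (q3 & q1)))) | (q3 -> q1))): α-rule — add q3, (~(((~q2 <-> q1) & q1) <-> ((q3 & q2) <-> (~q1 & (q3 & q1)))) | (q3 -> q1)).
(~(((~q2 <-> q1) & q1) <-> ((q3 & q2) <-> (~q1 & (q3 & q1)))) | (q3 -> q1)): β-rule — branch into ~(((~q2 <-> q1) & q1) <-> ((q3 & q2) <-> (~q1 & (q3 & q1))))  //  (q3 -> q1).
  branch 1 (add ~(((~q2 <-> q1) & q1) <-> ((q3 & q2) <-> (~q1 & (q3 & q1))))):
    ~(((~q2 <-> q1) & q1) <-> ((q3 & q2) <-> (~q1 & (q3 & q1)))): β-rule — branch into ((~q2 <-> q1) & q1), ~((q3 & q2) <-> (~q1 & (q3 & q1)))  //  ~((~q2 <-> q1) & q1), ((q3 & q2) <-> (~q1 & (q3 & q1))).
      branch 1.1 (add ((~q2 <-> q1) & q1), ~((q3 & q2) <-> (~q1 & (q3 & q1)))):
        ((~q2 <-> q1) & q1): α-rule — add (~q2 <-> q1), q1.
        ~((q3 & q2) <-> (~q1 & (q3 & q1))): β-rule — branch into (q3 & q2), ~(~q1 & (q3 & q1))  //  ~(q3 & q2), (~q1 & (q3 & q1)).
          branch 1.1.1 (add (q3 & q2), ~(~q1 & (q3 & q1))):
            (q3 & q2): α-rule — add q3, q2.
            (~q2 <-> q1): β-rule — branch into ~q2, q1  //  ~~q2, ~q1.
              branch 1.1.1.1 (add ~q2, q1):
                × closes — contains both q2 and ~q2.
              branch 1.1.1.2 (add ~~q2, ~q1):
                × closes — contains both q1 and ~q1.
          branch 1.1.2 (add ~(q3 & q2), (~q1 & (q3 & q1))):
            (~q1 & (q3 & q1)): α-rule — add ~q1, (q3 & q1).
            × closes — contains both q1 and ~q1.
      branch 1.2 (add ~((~q2 <-> q1) & q1), ((q3 & q2) <-> (~q1 & (q3 & q1)))):
        ~((~q2 <-> q1) & q1): β-rule — branch into ~(~q2 <-> q1)  //  ~q1.
          branch 1.2.1 (add ~(~q2 <-> q1)):
            ((q3 & q2) <-> (~q1 & (q3 & q1))): β-rule — branch into (q3 & q2), (~q1 & (q3 & q1))  //  ~(q3 & q2), ~(~q1 & (q3 & q1)).
              branch 1.2.1.1 (add (q3 & q2), (~q1 & (q3 & q1))):
                (q3 & q2): α-rule — add q3, q2.
                (~q1 & (q3 & q1)): α-rule — add ~q1, (q3 & q1).
                (q3 & q1): α-rule — add q3, q1.
                × closes — contains both q1 and ~q1.
              branch 1.2.1.2 (add ~(q3 & q2), ~(~q1 & (q3 & q1))):
                ~(~q2 <-> q1): β-rule — branch into ~q2, ~q1  //  ~~q2, q1.
                  branch 1.2.1.2.1 (add ~q2, ~q1):
                    ~(q3 & q2): β-rule — branch into ~q3  //  ~q2.
                      branch 1.2.1.2.1.1 (add ~q3):
                        × closes — contains both q3 and ~q3.
                      branch 1.2.1.2.1.2 (add ~q2):
                        ~(~q1 & (q3 & q1)): β-rule — branch into ~~q1  //  ~(q3 & q1).
                          branch 1.2.1.2.1.2.1 (add ~~q1):
                            × closes — contains both q1 and ~q1.
                          branch 1.2.1.2.1.2.2 (add ~(q3 & q1)):
                            ~(q3 & q1): β-rule — branch into ~q3  //  ~q1.
                              branch 1.2.1.2.1.2.2.1 (add ~q3):
                                × closes — contains both q3 and ~q3.
                              branch 1.2.1.2.1.2.2.2 (add ~q1):
                                ○ open, literals {q1=0, q2=0, q3=1}.
                  branch 1.2.1.2.2 (add ~~q2, q1):
                    ~(q3 & q2): β-rule — branch into ~q3  //  ~q2.
                      branch 1.2.1.2.2.1 (add ~q3):
                        × closes — contains both q3 and ~q3.
                      branch 1.2.1.2.2.2 (add ~q2):
                        × closes — contains both q2 and ~q2.
          branch 1.2.2 (add ~q1):
            ((q3 & q2) <-> (~q1 & (q3 & q1))): β-rule — branch into (q3 & q2), (~q1 & (q3 & q1))  //  ~(q3 & q2), ~(~q1 & (q3 & q1)).
              branch 1.2.2.1 (add (q3 & q2), (~q1 & (q3 & q1))):
                (q3 & q2): α-rule — add q3, q2.
                (~q1 & (q3 & q1)): α-rule — add ~q1, (q3 & q1).
                (q3 & q1): α-rule — add q3, q1.
                × closes — contains both q1 and ~q1.
              branch 1.2.2.2 (add ~(q3 & q2), ~(~q1 & (q3 & q1))):
                ~(q3 & q2): β-rule — branch into ~q3  //  ~q2.
                  branch 1.2.2.2.1 (add ~q3):
                    × closes — contains both q3 and ~q3.
                  branch 1.2.2.2.2 (add ~q2):
                    ~(~q1 & (q3 & q1)): β-rule — branch into ~~q1  //  ~(q3 & q1).
                      branch 1.2.2.2.2.1 (add ~~q1):
                        × closes — contains both q1 and ~q1.
                      branch 1.2.2.2.2.2 (add ~(q3 & q1)):
                        ~(q3 & q1): β-rule — branch into ~q3  //  ~q1.
                          branch 1.2.2.2.2.2.1 (add ~q3):
                            × closes — contains both q3 and ~q3.
                          branch 1.2.2.2.2.2.2 (add ~q1):
                            ○ open, literals {q1=0, q2=0, q3=1}.
  branch 2 (add (q3 -> q1)):
    (q3 -> q1): β-rule — branch into ~q3  //  q1.
      branch 2.1 (add ~q3):
        × closes — contains both q3 and ~q3.
      branch 2.2 (add q1):
        ○ open, literals {q1=1, q3=1}.
14 branches closed, 3 open.
Each open branch fixes some atoms; the unmentioned ones are free. Counting distinct full assignments: branch {q1=0, q2=0, q3=1} (q4) contributes 2 new; branch {q1=0, q2=0, q3=1} (q4) contributes 0 new; branch {q1=1, q3=1} (q2, q4) contributes 4 new. Total: 6.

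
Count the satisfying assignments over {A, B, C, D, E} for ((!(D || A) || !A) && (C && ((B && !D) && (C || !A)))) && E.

Initial set: {(((!(D || A) || !A) && (C && ((B && !D) && (C || !A)))) && E)}.
(((!(D || A) || !A) && (C && ((B && !D) && (C || !A)))) && E): α-rule — add ((!(D || A) || !A) && (C && ((B && !D) && (C || !A)))), E.
((!(D || A) || !A) && (C && ((B && !D) && (C || !A)))): α-rule — add (!(D || A) || !A), (C && ((B && !D) && (C || !A))).
(C && ((B && !D) && (C || !A))): α-rule — add C, ((B && !D) && (C || !A)).
((B && !D) && (C || !A)): α-rule — add (B && !D), (C || !A).
(B && !D): α-rule — add B, !D.
(!(D || A) || !A): β-rule — branch into !(D || A)  //  !A.
  branch 1 (add !(D || A)):
    !(D || A): α-rule — add !D, !A.
    (C || !A): β-rule — branch into C  //  !A.
      branch 1.1 (add C):
        ○ open, literals {A=0, B=1, C=1, D=0, E=1}.
      branch 1.2 (add !A):
        ○ open, literals {A=0, B=1, C=1, D=0, E=1}.
  branch 2 (add !A):
    (C || !A): β-rule — branch into C  //  !A.
      branch 2.1 (add C):
        ○ open, literals {A=0, B=1, C=1, D=0, E=1}.
      branch 2.2 (add !A):
        ○ open, literals {A=0, B=1, C=1, D=0, E=1}.
0 branches closed, 4 open.
Each open branch fixes some atoms; the unmentioned ones are free. Counting distinct full assignments: branch {A=0, B=1, C=1, D=0, E=1} (none free) contributes 1 new; branch {A=0, B=1, C=1, D=0, E=1} (none free) contributes 0 new; branch {A=0, B=1, C=1, D=0, E=1} (none free) contributes 0 new; branch {A=0, B=1, C=1, D=0, E=1} (none free) contributes 0 new. Total: 1.

1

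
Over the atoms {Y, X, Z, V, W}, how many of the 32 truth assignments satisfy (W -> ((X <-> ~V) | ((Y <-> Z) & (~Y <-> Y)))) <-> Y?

Initial set: {((W -> ((X <-> ~V) | ((Y <-> Z) & (~Y <-> Y)))) <-> Y)}.
((W -> ((X <-> ~V) | ((Y <-> Z) & (~Y <-> Y)))) <-> Y): β-rule — branch into (W -> ((X <-> ~V) | ((Y <-> Z) & (~Y <-> Y)))), Y  //  ~(W -> ((X <-> ~V) | ((Y <-> Z) & (~Y <-> Y)))), ~Y.
  branch 1 (add (W -> ((X <-> ~V) | ((Y <-> Z) & (~Y <-> Y)))), Y):
    (W -> ((X <-> ~V) | ((Y <-> Z) & (~Y <-> Y)))): β-rule — branch into ~W  //  ((X <-> ~V) | ((Y <-> Z) & (~Y <-> Y))).
      branch 1.1 (add ~W):
        ○ open, literals {W=F, Y=T}.
      branch 1.2 (add ((X <-> ~V) | ((Y <-> Z) & (~Y <-> Y)))):
        ((X <-> ~V) | ((Y <-> Z) & (~Y <-> Y))): β-rule — branch into (X <-> ~V)  //  ((Y <-> Z) & (~Y <-> Y)).
          branch 1.2.1 (add (X <-> ~V)):
            (X <-> ~V): β-rule — branch into X, ~V  //  ~X, ~~V.
              branch 1.2.1.1 (add X, ~V):
                ○ open, literals {V=F, X=T, Y=T}.
              branch 1.2.1.2 (add ~X, ~~V):
                ○ open, literals {V=T, X=F, Y=T}.
          branch 1.2.2 (add ((Y <-> Z) & (~Y <-> Y))):
            ((Y <-> Z) & (~Y <-> Y)): α-rule — add (Y <-> Z), (~Y <-> Y).
            (Y <-> Z): β-rule — branch into Y, Z  //  ~Y, ~Z.
              branch 1.2.2.1 (add Y, Z):
                (~Y <-> Y): β-rule — branch into ~Y, Y  //  ~~Y, ~Y.
                  branch 1.2.2.1.1 (add ~Y, Y):
                    × closes — contains both Y and ~Y.
                  branch 1.2.2.1.2 (add ~~Y, ~Y):
                    × closes — contains both Y and ~Y.
              branch 1.2.2.2 (add ~Y, ~Z):
                × closes — contains both Y and ~Y.
  branch 2 (add ~(W -> ((X <-> ~V) | ((Y <-> Z) & (~Y <-> Y)))), ~Y):
    ~(W -> ((X <-> ~V) | ((Y <-> Z) & (~Y <-> Y)))): α-rule — add W, ~((X <-> ~V) | ((Y <-> Z) & (~Y <-> Y))).
    ~((X <-> ~V) | ((Y <-> Z) & (~Y <-> Y))): α-rule — add ~(X <-> ~V), ~((Y <-> Z) & (~Y <-> Y)).
    ~(X <-> ~V): β-rule — branch into X, ~~V  //  ~X, ~V.
      branch 2.1 (add X, ~~V):
        ~((Y <-> Z) & (~Y <-> Y)): β-rule — branch into ~(Y <-> Z)  //  ~(~Y <-> Y).
          branch 2.1.1 (add ~(Y <-> Z)):
            ~(Y <-> Z): β-rule — branch into Y, ~Z  //  ~Y, Z.
              branch 2.1.1.1 (add Y, ~Z):
                × closes — contains both Y and ~Y.
              branch 2.1.1.2 (add ~Y, Z):
                ○ open, literals {V=T, W=T, X=T, Y=F, Z=T}.
          branch 2.1.2 (add ~(~Y <-> Y)):
            ~(~Y <-> Y): β-rule — branch into ~Y, ~Y  //  ~~Y, Y.
              branch 2.1.2.1 (add ~Y, ~Y):
                ○ open, literals {V=T, W=T, X=T, Y=F}.
              branch 2.1.2.2 (add ~~Y, Y):
                × closes — contains both Y and ~Y.
      branch 2.2 (add ~X, ~V):
        ~((Y <-> Z) & (~Y <-> Y)): β-rule — branch into ~(Y <-> Z)  //  ~(~Y <-> Y).
          branch 2.2.1 (add ~(Y <-> Z)):
            ~(Y <-> Z): β-rule — branch into Y, ~Z  //  ~Y, Z.
              branch 2.2.1.1 (add Y, ~Z):
                × closes — contains both Y and ~Y.
              branch 2.2.1.2 (add ~Y, Z):
                ○ open, literals {V=F, W=T, X=F, Y=F, Z=T}.
          branch 2.2.2 (add ~(~Y <-> Y)):
            ~(~Y <-> Y): β-rule — branch into ~Y, ~Y  //  ~~Y, Y.
              branch 2.2.2.1 (add ~Y, ~Y):
                ○ open, literals {V=F, W=T, X=F, Y=F}.
              branch 2.2.2.2 (add ~~Y, Y):
                × closes — contains both Y and ~Y.
7 branches closed, 7 open.
Each open branch fixes some atoms; the unmentioned ones are free. Counting distinct full assignments: branch {W=F, Y=T} (X, Z, V) contributes 8 new; branch {V=F, X=T, Y=T} (Z, W) contributes 2 new; branch {V=T, X=F, Y=T} (Z, W) contributes 2 new; branch {V=T, W=T, X=T, Y=F, Z=T} (none free) contributes 1 new; branch {V=T, W=T, X=T, Y=F} (Z) contributes 1 new; branch {V=F, W=T, X=F, Y=F, Z=T} (none free) contributes 1 new; branch {V=F, W=T, X=F, Y=F} (Z) contributes 1 new. Total: 16.

16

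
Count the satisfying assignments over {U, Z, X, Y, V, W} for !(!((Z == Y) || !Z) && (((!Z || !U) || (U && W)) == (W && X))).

56

Initial set: {!(!((Z == Y) || !Z) && (((!Z || !U) || (U && W)) == (W && X)))}.
!(!((Z == Y) || !Z) && (((!Z || !U) || (U && W)) == (W && X))): β-rule — branch into !!((Z == Y) || !Z)  //  !(((!Z || !U) || (U && W)) == (W && X)).
  branch 1 (add !!((Z == Y) || !Z)):
    !!((Z == Y) || !Z): β-rule — branch into (Z == Y)  //  !Z.
      branch 1.1 (add (Z == Y)):
        (Z == Y): β-rule — branch into Z, Y  //  !Z, !Y.
          branch 1.1.1 (add Z, Y):
            ○ open, literals {Y=T, Z=T}.
          branch 1.1.2 (add !Z, !Y):
            ○ open, literals {Y=F, Z=F}.
      branch 1.2 (add !Z):
        ○ open, literals {Z=F}.
  branch 2 (add !(((!Z || !U) || (U && W)) == (W && X))):
    !(((!Z || !U) || (U && W)) == (W && X)): β-rule — branch into ((!Z || !U) || (U && W)), !(W && X)  //  !((!Z || !U) || (U && W)), (W && X).
      branch 2.1 (add ((!Z || !U) || (U && W)), !(W && X)):
        ((!Z || !U) || (U && W)): β-rule — branch into (!Z || !U)  //  (U && W).
          branch 2.1.1 (add (!Z || !U)):
            !(W && X): β-rule — branch into !W  //  !X.
              branch 2.1.1.1 (add !W):
                (!Z || !U): β-rule — branch into !Z  //  !U.
                  branch 2.1.1.1.1 (add !Z):
                    ○ open, literals {W=F, Z=F}.
                  branch 2.1.1.1.2 (add !U):
                    ○ open, literals {U=F, W=F}.
              branch 2.1.1.2 (add !X):
                (!Z || !U): β-rule — branch into !Z  //  !U.
                  branch 2.1.1.2.1 (add !Z):
                    ○ open, literals {X=F, Z=F}.
                  branch 2.1.1.2.2 (add !U):
                    ○ open, literals {U=F, X=F}.
          branch 2.1.2 (add (U && W)):
            (U && W): α-rule — add U, W.
            !(W && X): β-rule — branch into !W  //  !X.
              branch 2.1.2.1 (add !W):
                × closes — contains both W and !W.
              branch 2.1.2.2 (add !X):
                ○ open, literals {U=T, W=T, X=F}.
      branch 2.2 (add !((!Z || !U) || (U && W)), (W && X)):
        !((!Z || !U) || (U && W)): α-rule — add !(!Z || !U), !(U && W).
        (W && X): α-rule — add W, X.
        !(!Z || !U): α-rule — add !!Z, !!U.
        !(U && W): β-rule — branch into !U  //  !W.
          branch 2.2.1 (add !U):
            × closes — contains both U and !U.
          branch 2.2.2 (add !W):
            × closes — contains both W and !W.
3 branches closed, 8 open.
Each open branch fixes some atoms; the unmentioned ones are free. Counting distinct full assignments: branch {Y=T, Z=T} (U, X, V, W) contributes 16 new; branch {Y=F, Z=F} (U, X, V, W) contributes 16 new; branch {Z=F} (U, X, Y, V, W) contributes 16 new; branch {W=F, Z=F} (U, X, Y, V) contributes 0 new; branch {U=F, W=F} (Z, X, Y, V) contributes 4 new; branch {X=F, Z=F} (U, Y, V, W) contributes 0 new; branch {U=F, X=F} (Z, Y, V, W) contributes 2 new; branch {U=T, W=T, X=F} (Z, Y, V) contributes 2 new. Total: 56.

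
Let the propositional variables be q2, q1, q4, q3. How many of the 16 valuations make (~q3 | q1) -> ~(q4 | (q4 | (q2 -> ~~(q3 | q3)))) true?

6

Initial set: {T ((~q3 | q1) -> ~(q4 | (q4 | (q2 -> ~~(q3 | q3)))))}.
T ((~q3 | q1) -> ~(q4 | (q4 | (q2 -> ~~(q3 | q3))))): β-rule — branch into F (~q3 | q1)  //  T ~(q4 | (q4 | (q2 -> ~~(q3 | q3)))).
  branch 1 (add F (~q3 | q1)):
    F (~q3 | q1): α-rule — add F ~q3, F q1.
    ○ open, literals {q1=F, q3=T}.
  branch 2 (add T ~(q4 | (q4 | (q2 -> ~~(q3 | q3))))):
    T ~(q4 | (q4 | (q2 -> ~~(q3 | q3)))): α-rule — add F q4, F (q4 | (q2 -> ~~(q3 | q3))).
    F (q4 | (q2 -> ~~(q3 | q3))): α-rule — add F q4, F (q2 -> ~~(q3 | q3)).
    F (q2 -> ~~(q3 | q3)): α-rule — add T q2, F ~~(q3 | q3).
    F ~~(q3 | q3): drop double negation, giving F (q3 | q3).
    F (q3 | q3): α-rule — add F q3, F q3.
    ○ open, literals {q2=T, q3=F, q4=F}.
0 branches closed, 2 open.
Each open branch fixes some atoms; the unmentioned ones are free. Counting distinct full assignments: branch {q1=F, q3=T} (q2, q4) contributes 4 new; branch {q2=T, q3=F, q4=F} (q1) contributes 2 new. Total: 6.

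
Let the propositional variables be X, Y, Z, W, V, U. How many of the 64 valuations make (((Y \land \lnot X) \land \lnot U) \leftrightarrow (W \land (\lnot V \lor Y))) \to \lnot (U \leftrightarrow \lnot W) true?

40

Initial set: {((((Y \land \lnot X) \land \lnot U) \leftrightarrow (W \land (\lnot V \lor Y))) \to \lnot (U \leftrightarrow \lnot W))}.
((((Y \land \lnot X) \land \lnot U) \leftrightarrow (W \land (\lnot V \lor Y))) \to \lnot (U \leftrightarrow \lnot W)): β-rule — branch into \lnot (((Y \land \lnot X) \land \lnot U) \leftrightarrow (W \land (\lnot V \lor Y)))  //  \lnot (U \leftrightarrow \lnot W).
  branch 1 (add \lnot (((Y \land \lnot X) \land \lnot U) \leftrightarrow (W \land (\lnot V \lor Y)))):
    \lnot (((Y \land \lnot X) \land \lnot U) \leftrightarrow (W \land (\lnot V \lor Y))): β-rule — branch into ((Y \land \lnot X) \land \lnot U), \lnot (W \land (\lnot V \lor Y))  //  \lnot ((Y \land \lnot X) \land \lnot U), (W \land (\lnot V \lor Y)).
      branch 1.1 (add ((Y \land \lnot X) \land \lnot U), \lnot (W \land (\lnot V \lor Y))):
        ((Y \land \lnot X) \land \lnot U): α-rule — add (Y \land \lnot X), \lnot U.
        (Y \land \lnot X): α-rule — add Y, \lnot X.
        \lnot (W \land (\lnot V \lor Y)): β-rule — branch into \lnot W  //  \lnot (\lnot V \lor Y).
          branch 1.1.1 (add \lnot W):
            ○ open, literals {U=F, W=F, X=F, Y=T}.
          branch 1.1.2 (add \lnot (\lnot V \lor Y)):
            \lnot (\lnot V \lor Y): α-rule — add \lnot \lnot V, \lnot Y.
            × closes — contains both Y and \lnot Y.
      branch 1.2 (add \lnot ((Y \land \lnot X) \land \lnot U), (W \land (\lnot V \lor Y))):
        (W \land (\lnot V \lor Y)): α-rule — add W, (\lnot V \lor Y).
        \lnot ((Y \land \lnot X) \land \lnot U): β-rule — branch into \lnot (Y \land \lnot X)  //  \lnot \lnot U.
          branch 1.2.1 (add \lnot (Y \land \lnot X)):
            (\lnot V \lor Y): β-rule — branch into \lnot V  //  Y.
              branch 1.2.1.1 (add \lnot V):
                \lnot (Y \land \lnot X): β-rule — branch into \lnot Y  //  \lnot \lnot X.
                  branch 1.2.1.1.1 (add \lnot Y):
                    ○ open, literals {V=F, W=T, Y=F}.
                  branch 1.2.1.1.2 (add \lnot \lnot X):
                    ○ open, literals {V=F, W=T, X=T}.
              branch 1.2.1.2 (add Y):
                \lnot (Y \land \lnot X): β-rule — branch into \lnot Y  //  \lnot \lnot X.
                  branch 1.2.1.2.1 (add \lnot Y):
                    × closes — contains both Y and \lnot Y.
                  branch 1.2.1.2.2 (add \lnot \lnot X):
                    ○ open, literals {W=T, X=T, Y=T}.
          branch 1.2.2 (add \lnot \lnot U):
            (\lnot V \lor Y): β-rule — branch into \lnot V  //  Y.
              branch 1.2.2.1 (add \lnot V):
                ○ open, literals {U=T, V=F, W=T}.
              branch 1.2.2.2 (add Y):
                ○ open, literals {U=T, W=T, Y=T}.
  branch 2 (add \lnot (U \leftrightarrow \lnot W)):
    \lnot (U \leftrightarrow \lnot W): β-rule — branch into U, \lnot \lnot W  //  \lnot U, \lnot W.
      branch 2.1 (add U, \lnot \lnot W):
        ○ open, literals {U=T, W=T}.
      branch 2.2 (add \lnot U, \lnot W):
        ○ open, literals {U=F, W=F}.
2 branches closed, 8 open.
Each open branch fixes some atoms; the unmentioned ones are free. Counting distinct full assignments: branch {U=F, W=F, X=F, Y=T} (Z, V) contributes 4 new; branch {V=F, W=T, Y=F} (X, Z, U) contributes 8 new; branch {V=F, W=T, X=T} (Y, Z, U) contributes 4 new; branch {W=T, X=T, Y=T} (Z, V, U) contributes 4 new; branch {U=T, V=F, W=T} (X, Y, Z) contributes 2 new; branch {U=T, W=T, Y=T} (X, Z, V) contributes 2 new; branch {U=T, W=T} (X, Y, Z, V) contributes 4 new; branch {U=F, W=F} (X, Y, Z, V) contributes 12 new. Total: 40.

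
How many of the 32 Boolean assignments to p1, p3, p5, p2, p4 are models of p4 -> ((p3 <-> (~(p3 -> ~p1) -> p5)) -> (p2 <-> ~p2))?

26

Initial set: {(p4 -> ((p3 <-> (~(p3 -> ~p1) -> p5)) -> (p2 <-> ~p2)))}.
(p4 -> ((p3 <-> (~(p3 -> ~p1) -> p5)) -> (p2 <-> ~p2))): β-rule — branch into ~p4  //  ((p3 <-> (~(p3 -> ~p1) -> p5)) -> (p2 <-> ~p2)).
  branch 1 (add ~p4):
    ○ open, literals {p4=F}.
  branch 2 (add ((p3 <-> (~(p3 -> ~p1) -> p5)) -> (p2 <-> ~p2))):
    ((p3 <-> (~(p3 -> ~p1) -> p5)) -> (p2 <-> ~p2)): β-rule — branch into ~(p3 <-> (~(p3 -> ~p1) -> p5))  //  (p2 <-> ~p2).
      branch 2.1 (add ~(p3 <-> (~(p3 -> ~p1) -> p5))):
        ~(p3 <-> (~(p3 -> ~p1) -> p5)): β-rule — branch into p3, ~(~(p3 -> ~p1) -> p5)  //  ~p3, (~(p3 -> ~p1) -> p5).
          branch 2.1.1 (add p3, ~(~(p3 -> ~p1) -> p5)):
            ~(~(p3 -> ~p1) -> p5): α-rule — add ~(p3 -> ~p1), ~p5.
            ~(p3 -> ~p1): α-rule — add p3, ~~p1.
            ○ open, literals {p1=T, p3=T, p5=F}.
          branch 2.1.2 (add ~p3, (~(p3 -> ~p1) -> p5)):
            (~(p3 -> ~p1) -> p5): β-rule — branch into ~~(p3 -> ~p1)  //  p5.
              branch 2.1.2.1 (add ~~(p3 -> ~p1)):
                ~~(p3 -> ~p1): β-rule — branch into ~p3  //  ~p1.
                  branch 2.1.2.1.1 (add ~p3):
                    ○ open, literals {p3=F}.
                  branch 2.1.2.1.2 (add ~p1):
                    ○ open, literals {p1=F, p3=F}.
              branch 2.1.2.2 (add p5):
                ○ open, literals {p3=F, p5=T}.
      branch 2.2 (add (p2 <-> ~p2)):
        (p2 <-> ~p2): β-rule — branch into p2, ~p2  //  ~p2, ~~p2.
          branch 2.2.1 (add p2, ~p2):
            × closes — contains both p2 and ~p2.
          branch 2.2.2 (add ~p2, ~~p2):
            × closes — contains both p2 and ~p2.
2 branches closed, 5 open.
Each open branch fixes some atoms; the unmentioned ones are free. Counting distinct full assignments: branch {p4=F} (p1, p3, p5, p2) contributes 16 new; branch {p1=T, p3=T, p5=F} (p2, p4) contributes 2 new; branch {p3=F} (p1, p5, p2, p4) contributes 8 new; branch {p1=F, p3=F} (p5, p2, p4) contributes 0 new; branch {p3=F, p5=T} (p1, p2, p4) contributes 0 new. Total: 26.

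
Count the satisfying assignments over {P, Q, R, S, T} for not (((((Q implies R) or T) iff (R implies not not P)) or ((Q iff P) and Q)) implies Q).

Initial set: {T not (((((Q implies R) or T) iff (R implies not not P)) or ((Q iff P) and Q)) implies Q)}.
T not (((((Q implies R) or T) iff (R implies not not P)) or ((Q iff P) and Q)) implies Q): α-rule — add T ((((Q implies R) or T) iff (R implies not not P)) or ((Q iff P) and Q)), F Q.
T ((((Q implies R) or T) iff (R implies not not P)) or ((Q iff P) and Q)): β-rule — branch into T (((Q implies R) or T) iff (R implies not not P))  //  T ((Q iff P) and Q).
  branch 1 (add T (((Q implies R) or T) iff (R implies not not P))):
    T (((Q implies R) or T) iff (R implies not not P)): β-rule — branch into T ((Q implies R) or T), T (R implies not not P)  //  F ((Q implies R) or T), F (R implies not not P).
      branch 1.1 (add T ((Q implies R) or T), T (R implies not not P)):
        T ((Q implies R) or T): β-rule — branch into T (Q implies R)  //  T T.
          branch 1.1.1 (add T (Q implies R)):
            T (R implies not not P): β-rule — branch into F R  //  T not not P.
              branch 1.1.1.1 (add F R):
                T (Q implies R): β-rule — branch into F Q  //  T R.
                  branch 1.1.1.1.1 (add F Q):
                    ○ open, literals {Q=F, R=F}.
                  branch 1.1.1.1.2 (add T R):
                    × closes — contains both R and not R.
              branch 1.1.1.2 (add T not not P):
                T not not P: drop double negation, giving T P.
                T (Q implies R): β-rule — branch into F Q  //  T R.
                  branch 1.1.1.2.1 (add F Q):
                    ○ open, literals {P=T, Q=F}.
                  branch 1.1.1.2.2 (add T R):
                    ○ open, literals {P=T, Q=F, R=T}.
          branch 1.1.2 (add T T):
            T (R implies not not P): β-rule — branch into F R  //  T not not P.
              branch 1.1.2.1 (add F R):
                ○ open, literals {Q=F, R=F, T=T}.
              branch 1.1.2.2 (add T not not P):
                T not not P: drop double negation, giving T P.
                ○ open, literals {P=T, Q=F, T=T}.
      branch 1.2 (add F ((Q implies R) or T), F (R implies not not P)):
        F ((Q implies R) or T): α-rule — add F (Q implies R), F T.
        F (R implies not not P): α-rule — add T R, F not not P.
        F (Q implies R): α-rule — add T Q, F R.
        × closes — contains both Q and not Q.
  branch 2 (add T ((Q iff P) and Q)):
    T ((Q iff P) and Q): α-rule — add T (Q iff P), T Q.
    × closes — contains both Q and not Q.
3 branches closed, 5 open.
Each open branch fixes some atoms; the unmentioned ones are free. Counting distinct full assignments: branch {Q=F, R=F} (P, S, T) contributes 8 new; branch {P=T, Q=F} (R, S, T) contributes 4 new; branch {P=T, Q=F, R=T} (S, T) contributes 0 new; branch {Q=F, R=F, T=T} (P, S) contributes 0 new; branch {P=T, Q=F, T=T} (R, S) contributes 0 new. Total: 12.

12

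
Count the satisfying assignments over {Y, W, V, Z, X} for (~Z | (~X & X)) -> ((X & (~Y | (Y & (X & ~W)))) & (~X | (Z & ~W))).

16

Initial set: {((~Z | (~X & X)) -> ((X & (~Y | (Y & (X & ~W)))) & (~X | (Z & ~W))))}.
((~Z | (~X & X)) -> ((X & (~Y | (Y & (X & ~W)))) & (~X | (Z & ~W)))): β-rule — branch into ~(~Z | (~X & X))  //  ((X & (~Y | (Y & (X & ~W)))) & (~X | (Z & ~W))).
  branch 1 (add ~(~Z | (~X & X))):
    ~(~Z | (~X & X)): α-rule — add ~~Z, ~(~X & X).
    ~(~X & X): β-rule — branch into ~~X  //  ~X.
      branch 1.1 (add ~~X):
        ○ open, literals {X=T, Z=T}.
      branch 1.2 (add ~X):
        ○ open, literals {X=F, Z=T}.
  branch 2 (add ((X & (~Y | (Y & (X & ~W)))) & (~X | (Z & ~W)))):
    ((X & (~Y | (Y & (X & ~W)))) & (~X | (Z & ~W))): α-rule — add (X & (~Y | (Y & (X & ~W)))), (~X | (Z & ~W)).
    (X & (~Y | (Y & (X & ~W)))): α-rule — add X, (~Y | (Y & (X & ~W))).
    (~X | (Z & ~W)): β-rule — branch into ~X  //  (Z & ~W).
      branch 2.1 (add ~X):
        × closes — contains both X and ~X.
      branch 2.2 (add (Z & ~W)):
        (Z & ~W): α-rule — add Z, ~W.
        (~Y | (Y & (X & ~W))): β-rule — branch into ~Y  //  (Y & (X & ~W)).
          branch 2.2.1 (add ~Y):
            ○ open, literals {W=F, X=T, Y=F, Z=T}.
          branch 2.2.2 (add (Y & (X & ~W))):
            (Y & (X & ~W)): α-rule — add Y, (X & ~W).
            (X & ~W): α-rule — add X, ~W.
            ○ open, literals {W=F, X=T, Y=T, Z=T}.
1 branch closed, 4 open.
Each open branch fixes some atoms; the unmentioned ones are free. Counting distinct full assignments: branch {X=T, Z=T} (Y, W, V) contributes 8 new; branch {X=F, Z=T} (Y, W, V) contributes 8 new; branch {W=F, X=T, Y=F, Z=T} (V) contributes 0 new; branch {W=F, X=T, Y=T, Z=T} (V) contributes 0 new. Total: 16.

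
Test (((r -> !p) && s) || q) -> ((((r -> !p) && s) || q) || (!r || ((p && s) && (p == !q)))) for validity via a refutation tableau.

Valid

Assume the negation and expand:
Initial set: {F ((((r -> !p) && s) || q) -> ((((r -> !p) && s) || q) || (!r || ((p && s) && (p == !q)))))}.
F ((((r -> !p) && s) || q) -> ((((r -> !p) && s) || q) || (!r || ((p && s) && (p == !q))))): α-rule — add T (((r -> !p) && s) || q), F ((((r -> !p) && s) || q) || (!r || ((p && s) && (p == !q)))).
F ((((r -> !p) && s) || q) || (!r || ((p && s) && (p == !q)))): α-rule — add F (((r -> !p) && s) || q), F (!r || ((p && s) && (p == !q))).
F (((r -> !p) && s) || q): α-rule — add F ((r -> !p) && s), F q.
F (!r || ((p && s) && (p == !q))): α-rule — add F !r, F ((p && s) && (p == !q)).
T (((r -> !p) && s) || q): β-rule — branch into T ((r -> !p) && s)  //  T q.
  branch 1 (add T ((r -> !p) && s)):
    T ((r -> !p) && s): α-rule — add T (r -> !p), T s.
    F ((r -> !p) && s): β-rule — branch into F (r -> !p)  //  F s.
      branch 1.1 (add F (r -> !p)):
        F (r -> !p): α-rule — add T r, F !p.
        F ((p && s) && (p == !q)): β-rule — branch into F (p && s)  //  F (p == !q).
          branch 1.1.1 (add F (p && s)):
            T (r -> !p): β-rule — branch into F r  //  T !p.
              branch 1.1.1.1 (add F r):
                × closes — contains both r and !r.
              branch 1.1.1.2 (add T !p):
                × closes — contains both p and !p.
          branch 1.1.2 (add F (p == !q)):
            T (r -> !p): β-rule — branch into F r  //  T !p.
              branch 1.1.2.1 (add F r):
                × closes — contains both r and !r.
              branch 1.1.2.2 (add T !p):
                × closes — contains both p and !p.
      branch 1.2 (add F s):
        × closes — contains both s and !s.
  branch 2 (add T q):
    × closes — contains both q and !q.
All 6 branches close.
Every branch closed, so the negation is unsatisfiable and the formula is valid.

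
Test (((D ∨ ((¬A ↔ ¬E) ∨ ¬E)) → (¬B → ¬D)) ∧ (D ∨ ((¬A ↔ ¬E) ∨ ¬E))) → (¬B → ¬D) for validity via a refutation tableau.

Valid

Assume the negation and expand:
Initial set: {¬((((D ∨ ((¬A ↔ ¬E) ∨ ¬E)) → (¬B → ¬D)) ∧ (D ∨ ((¬A ↔ ¬E) ∨ ¬E))) → (¬B → ¬D))}.
¬((((D ∨ ((¬A ↔ ¬E) ∨ ¬E)) → (¬B → ¬D)) ∧ (D ∨ ((¬A ↔ ¬E) ∨ ¬E))) → (¬B → ¬D)): α-rule — add (((D ∨ ((¬A ↔ ¬E) ∨ ¬E)) → (¬B → ¬D)) ∧ (D ∨ ((¬A ↔ ¬E) ∨ ¬E))), ¬(¬B → ¬D).
(((D ∨ ((¬A ↔ ¬E) ∨ ¬E)) → (¬B → ¬D)) ∧ (D ∨ ((¬A ↔ ¬E) ∨ ¬E))): α-rule — add ((D ∨ ((¬A ↔ ¬E) ∨ ¬E)) → (¬B → ¬D)), (D ∨ ((¬A ↔ ¬E) ∨ ¬E)).
¬(¬B → ¬D): α-rule — add ¬B, ¬¬D.
((D ∨ ((¬A ↔ ¬E) ∨ ¬E)) → (¬B → ¬D)): β-rule — branch into ¬(D ∨ ((¬A ↔ ¬E) ∨ ¬E))  //  (¬B → ¬D).
  branch 1 (add ¬(D ∨ ((¬A ↔ ¬E) ∨ ¬E))):
    ¬(D ∨ ((¬A ↔ ¬E) ∨ ¬E)): α-rule — add ¬D, ¬((¬A ↔ ¬E) ∨ ¬E).
    × closes — contains both D and ¬D.
  branch 2 (add (¬B → ¬D)):
    (D ∨ ((¬A ↔ ¬E) ∨ ¬E)): β-rule — branch into D  //  ((¬A ↔ ¬E) ∨ ¬E).
      branch 2.1 (add D):
        (¬B → ¬D): β-rule — branch into ¬¬B  //  ¬D.
          branch 2.1.1 (add ¬¬B):
            × closes — contains both B and ¬B.
          branch 2.1.2 (add ¬D):
            × closes — contains both D and ¬D.
      branch 2.2 (add ((¬A ↔ ¬E) ∨ ¬E)):
        (¬B → ¬D): β-rule — branch into ¬¬B  //  ¬D.
          branch 2.2.1 (add ¬¬B):
            × closes — contains both B and ¬B.
          branch 2.2.2 (add ¬D):
            × closes — contains both D and ¬D.
All 5 branches close.
Every branch closed, so the negation is unsatisfiable and the formula is valid.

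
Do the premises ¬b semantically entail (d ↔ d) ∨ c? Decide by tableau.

Initial set: {¬b; ¬((d ↔ d) ∨ c)}.
¬((d ↔ d) ∨ c): α-rule — add ¬(d ↔ d), ¬c.
¬(d ↔ d): β-rule — branch into d, ¬d  //  ¬d, d.
  branch 1 (add d, ¬d):
    × closes — contains both d and ¬d.
  branch 2 (add ¬d, d):
    × closes — contains both d and ¬d.
All 2 branches close.
Every branch closed, so the premises entail the conclusion.

Yes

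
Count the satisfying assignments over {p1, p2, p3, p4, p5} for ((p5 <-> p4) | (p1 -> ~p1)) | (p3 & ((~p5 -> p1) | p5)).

Initial set: {(((p5 <-> p4) | (p1 -> ~p1)) | (p3 & ((~p5 -> p1) | p5)))}.
(((p5 <-> p4) | (p1 -> ~p1)) | (p3 & ((~p5 -> p1) | p5))): β-rule — branch into ((p5 <-> p4) | (p1 -> ~p1))  //  (p3 & ((~p5 -> p1) | p5)).
  branch 1 (add ((p5 <-> p4) | (p1 -> ~p1))):
    ((p5 <-> p4) | (p1 -> ~p1)): β-rule — branch into (p5 <-> p4)  //  (p1 -> ~p1).
      branch 1.1 (add (p5 <-> p4)):
        (p5 <-> p4): β-rule — branch into p5, p4  //  ~p5, ~p4.
          branch 1.1.1 (add p5, p4):
            ○ open, literals {p4=T, p5=T}.
          branch 1.1.2 (add ~p5, ~p4):
            ○ open, literals {p4=F, p5=F}.
      branch 1.2 (add (p1 -> ~p1)):
        (p1 -> ~p1): β-rule — branch into ~p1  //  ~p1.
          branch 1.2.1 (add ~p1):
            ○ open, literals {p1=F}.
          branch 1.2.2 (add ~p1):
            ○ open, literals {p1=F}.
  branch 2 (add (p3 & ((~p5 -> p1) | p5))):
    (p3 & ((~p5 -> p1) | p5)): α-rule — add p3, ((~p5 -> p1) | p5).
    ((~p5 -> p1) | p5): β-rule — branch into (~p5 -> p1)  //  p5.
      branch 2.1 (add (~p5 -> p1)):
        (~p5 -> p1): β-rule — branch into ~~p5  //  p1.
          branch 2.1.1 (add ~~p5):
            ○ open, literals {p3=T, p5=T}.
          branch 2.1.2 (add p1):
            ○ open, literals {p1=T, p3=T}.
      branch 2.2 (add p5):
        ○ open, literals {p3=T, p5=T}.
0 branches closed, 7 open.
Each open branch fixes some atoms; the unmentioned ones are free. Counting distinct full assignments: branch {p4=T, p5=T} (p1, p2, p3) contributes 8 new; branch {p4=F, p5=F} (p1, p2, p3) contributes 8 new; branch {p1=F} (p2, p3, p4, p5) contributes 8 new; branch {p1=F} (p2, p3, p4, p5) contributes 0 new; branch {p3=T, p5=T} (p1, p2, p4) contributes 2 new; branch {p1=T, p3=T} (p2, p4, p5) contributes 2 new; branch {p3=T, p5=T} (p1, p2, p4) contributes 0 new. Total: 28.

28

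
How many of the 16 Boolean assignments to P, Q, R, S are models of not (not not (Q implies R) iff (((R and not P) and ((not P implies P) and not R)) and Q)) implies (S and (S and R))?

8

Initial set: {(not (not not (Q implies R) iff (((R and not P) and ((not P implies P) and not R)) and Q)) implies (S and (S and R)))}.
(not (not not (Q implies R) iff (((R and not P) and ((not P implies P) and not R)) and Q)) implies (S and (S and R))): β-rule — branch into not not (not not (Q implies R) iff (((R and not P) and ((not P implies P) and not R)) and Q))  //  (S and (S and R)).
  branch 1 (add not not (not not (Q implies R) iff (((R and not P) and ((not P implies P) and not R)) and Q))):
    not not (not not (Q implies R) iff (((R and not P) and ((not P implies P) and not R)) and Q)): β-rule — branch into not not (Q implies R), (((R and not P) and ((not P implies P) and not R)) and Q)  //  not not not (Q implies R), not (((R and not P) and ((not P implies P) and not R)) and Q).
      branch 1.1 (add not not (Q implies R), (((R and not P) and ((not P implies P) and not R)) and Q)):
        not not (Q implies R): drop double negation, giving (Q implies R).
        (((R and not P) and ((not P implies P) and not R)) and Q): α-rule — add ((R and not P) and ((not P implies P) and not R)), Q.
        ((R and not P) and ((not P implies P) and not R)): α-rule — add (R and not P), ((not P implies P) and not R).
        (R and not P): α-rule — add R, not P.
        ((not P implies P) and not R): α-rule — add (not P implies P), not R.
        × closes — contains both R and not R.
      branch 1.2 (add not not not (Q implies R), not (((R and not P) and ((not P implies P) and not R)) and Q)):
        not not not (Q implies R): drop double negation, giving not (Q implies R).
        not (Q implies R): α-rule — add Q, not R.
        not (((R and not P) and ((not P implies P) and not R)) and Q): β-rule — branch into not ((R and not P) and ((not P implies P) and not R))  //  not Q.
          branch 1.2.1 (add not ((R and not P) and ((not P implies P) and not R))):
            not ((R and not P) and ((not P implies P) and not R)): β-rule — branch into not (R and not P)  //  not ((not P implies P) and not R).
              branch 1.2.1.1 (add not (R and not P)):
                not (R and not P): β-rule — branch into not R  //  not not P.
                  branch 1.2.1.1.1 (add not R):
                    ○ open, literals {Q=1, R=0}.
                  branch 1.2.1.1.2 (add not not P):
                    ○ open, literals {P=1, Q=1, R=0}.
              branch 1.2.1.2 (add not ((not P implies P) and not R)):
                not ((not P implies P) and not R): β-rule — branch into not (not P implies P)  //  not not R.
                  branch 1.2.1.2.1 (add not (not P implies P)):
                    not (not P implies P): α-rule — add not P, not P.
                    ○ open, literals {P=0, Q=1, R=0}.
                  branch 1.2.1.2.2 (add not not R):
                    × closes — contains both R and not R.
          branch 1.2.2 (add not Q):
            × closes — contains both Q and not Q.
  branch 2 (add (S and (S and R))):
    (S and (S and R)): α-rule — add S, (S and R).
    (S and R): α-rule — add S, R.
    ○ open, literals {R=1, S=1}.
3 branches closed, 4 open.
Each open branch fixes some atoms; the unmentioned ones are free. Counting distinct full assignments: branch {Q=1, R=0} (P, S) contributes 4 new; branch {P=1, Q=1, R=0} (S) contributes 0 new; branch {P=0, Q=1, R=0} (S) contributes 0 new; branch {R=1, S=1} (P, Q) contributes 4 new. Total: 8.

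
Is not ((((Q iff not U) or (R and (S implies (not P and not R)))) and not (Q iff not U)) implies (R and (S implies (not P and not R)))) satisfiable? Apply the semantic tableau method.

Initial set: {not ((((Q iff not U) or (R and (S implies (not P and not R)))) and not (Q iff not U)) implies (R and (S implies (not P and not R))))}.
not ((((Q iff not U) or (R and (S implies (not P and not R)))) and not (Q iff not U)) implies (R and (S implies (not P and not R)))): α-rule — add (((Q iff not U) or (R and (S implies (not P and not R)))) and not (Q iff not U)), not (R and (S implies (not P and not R))).
(((Q iff not U) or (R and (S implies (not P and not R)))) and not (Q iff not U)): α-rule — add ((Q iff not U) or (R and (S implies (not P and not R)))), not (Q iff not U).
not (R and (S implies (not P and not R))): β-rule — branch into not R  //  not (S implies (not P and not R)).
  branch 1 (add not R):
    ((Q iff not U) or (R and (S implies (not P and not R)))): β-rule — branch into (Q iff not U)  //  (R and (S implies (not P and not R))).
      branch 1.1 (add (Q iff not U)):
        not (Q iff not U): β-rule — branch into Q, not not U  //  not Q, not U.
          branch 1.1.1 (add Q, not not U):
            (Q iff not U): β-rule — branch into Q, not U  //  not Q, not not U.
              branch 1.1.1.1 (add Q, not U):
                × closes — contains both U and not U.
              branch 1.1.1.2 (add not Q, not not U):
                × closes — contains both Q and not Q.
          branch 1.1.2 (add not Q, not U):
            (Q iff not U): β-rule — branch into Q, not U  //  not Q, not not U.
              branch 1.1.2.1 (add Q, not U):
                × closes — contains both Q and not Q.
              branch 1.1.2.2 (add not Q, not not U):
                × closes — contains both U and not U.
      branch 1.2 (add (R and (S implies (not P and not R)))):
        (R and (S implies (not P and not R))): α-rule — add R, (S implies (not P and not R)).
        × closes — contains both R and not R.
  branch 2 (add not (S implies (not P and not R))):
    not (S implies (not P and not R)): α-rule — add S, not (not P and not R).
    ((Q iff not U) or (R and (S implies (not P and not R)))): β-rule — branch into (Q iff not U)  //  (R and (S implies (not P and not R))).
      branch 2.1 (add (Q iff not U)):
        not (Q iff not U): β-rule — branch into Q, not not U  //  not Q, not U.
          branch 2.1.1 (add Q, not not U):
            not (not P and not R): β-rule — branch into not not P  //  not not R.
              branch 2.1.1.1 (add not not P):
                (Q iff not U): β-rule — branch into Q, not U  //  not Q, not not U.
                  branch 2.1.1.1.1 (add Q, not U):
                    × closes — contains both U and not U.
                  branch 2.1.1.1.2 (add not Q, not not U):
                    × closes — contains both Q and not Q.
              branch 2.1.1.2 (add not not R):
                (Q iff not U): β-rule — branch into Q, not U  //  not Q, not not U.
                  branch 2.1.1.2.1 (add Q, not U):
                    × closes — contains both U and not U.
                  branch 2.1.1.2.2 (add not Q, not not U):
                    × closes — contains both Q and not Q.
          branch 2.1.2 (add not Q, not U):
            not (not P and not R): β-rule — branch into not not P  //  not not R.
              branch 2.1.2.1 (add not not P):
                (Q iff not U): β-rule — branch into Q, not U  //  not Q, not not U.
                  branch 2.1.2.1.1 (add Q, not U):
                    × closes — contains both Q and not Q.
                  branch 2.1.2.1.2 (add not Q, not not U):
                    × closes — contains both U and not U.
              branch 2.1.2.2 (add not not R):
                (Q iff not U): β-rule — branch into Q, not U  //  not Q, not not U.
                  branch 2.1.2.2.1 (add Q, not U):
                    × closes — contains both Q and not Q.
                  branch 2.1.2.2.2 (add not Q, not not U):
                    × closes — contains both U and not U.
      branch 2.2 (add (R and (S implies (not P and not R)))):
        (R and (S implies (not P and not R))): α-rule — add R, (S implies (not P and not R)).
        not (Q iff not U): β-rule — branch into Q, not not U  //  not Q, not U.
          branch 2.2.1 (add Q, not not U):
            not (not P and not R): β-rule — branch into not not P  //  not not R.
              branch 2.2.1.1 (add not not P):
                (S implies (not P and not R)): β-rule — branch into not S  //  (not P and not R).
                  branch 2.2.1.1.1 (add not S):
                    × closes — contains both S and not S.
                  branch 2.2.1.1.2 (add (not P and not R)):
                    (not P and not R): α-rule — add not P, not R.
                    × closes — contains both P and not P.
              branch 2.2.1.2 (add not not R):
                (S implies (not P and not R)): β-rule — branch into not S  //  (not P and not R).
                  branch 2.2.1.2.1 (add not S):
                    × closes — contains both S and not S.
                  branch 2.2.1.2.2 (add (not P and not R)):
                    (not P and not R): α-rule — add not P, not R.
                    × closes — contains both R and not R.
          branch 2.2.2 (add not Q, not U):
            not (not P and not R): β-rule — branch into not not P  //  not not R.
              branch 2.2.2.1 (add not not P):
                (S implies (not P and not R)): β-rule — branch into not S  //  (not P and not R).
                  branch 2.2.2.1.1 (add not S):
                    × closes — contains both S and not S.
                  branch 2.2.2.1.2 (add (not P and not R)):
                    (not P and not R): α-rule — add not P, not R.
                    × closes — contains both P and not P.
              branch 2.2.2.2 (add not not R):
                (S implies (not P and not R)): β-rule — branch into not S  //  (not P and not R).
                  branch 2.2.2.2.1 (add not S):
                    × closes — contains both S and not S.
                  branch 2.2.2.2.2 (add (not P and not R)):
                    (not P and not R): α-rule — add not P, not R.
                    × closes — contains both R and not R.
All 21 branches close.
Every branch closed; the formula is unsatisfiable.

Unsatisfiable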